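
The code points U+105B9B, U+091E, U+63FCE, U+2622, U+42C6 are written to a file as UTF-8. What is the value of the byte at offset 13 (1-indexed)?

0x98

1-indexed offset 13 is 0-indexed offset 12.
U+105B9B → 4-byte form F4 85 AE 9B at offsets 0–3.
U+091E → 3-byte form E0 A4 9E at offsets 4–6.
U+63FCE → 4-byte form F1 A3 BF 8E at offsets 7–10.
U+2622 → 3-byte form E2 98 A2 at offsets 11–13.
Offset 12 falls in char 4's range; it's byte 2 of E2 98 A2 = 0x98.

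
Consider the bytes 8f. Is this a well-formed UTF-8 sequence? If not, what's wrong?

Byte 0x8F = 10001111 has the form 10xxxxxx — a continuation byte — but there is no preceding leading byte.

invalid (continuation byte with no leading byte)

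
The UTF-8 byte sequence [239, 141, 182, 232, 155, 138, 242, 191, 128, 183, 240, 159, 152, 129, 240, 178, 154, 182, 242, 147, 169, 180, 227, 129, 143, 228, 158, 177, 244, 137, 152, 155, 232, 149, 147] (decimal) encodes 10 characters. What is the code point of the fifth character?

U+326B6

Offset 0: leading byte 0xEF = 11101111 → 3-byte char #1 = EF 8D B6.
Offset 3: leading byte 0xE8 = 11101000 → 3-byte char #2 = E8 9B 8A.
Offset 6: leading byte 0xF2 = 11110010 → 4-byte char #3 = F2 BF 80 B7.
Offset 10: leading byte 0xF0 = 11110000 → 4-byte char #4 = F0 9F 98 81.
Offset 14: leading byte 0xF0 = 11110000 → 4-byte char #5 = F0 B2 9A B6.
Leading byte 0xF0 = 11110000 matches 11110xxx → 4-byte sequence.
Byte 1: 0xF0 = 11110000, payload 000 (3 bits).
Byte 2: 0xB2 = 10110010 (10xxxxxx ✓), payload 110010.
Byte 3: 0x9A = 10011010 (10xxxxxx ✓), payload 011010.
Byte 4: 0xB6 = 10110110 (10xxxxxx ✓), payload 110110.
Concatenate: 000110010011010110110 = 0x326B6 (21 bits → U+326B6).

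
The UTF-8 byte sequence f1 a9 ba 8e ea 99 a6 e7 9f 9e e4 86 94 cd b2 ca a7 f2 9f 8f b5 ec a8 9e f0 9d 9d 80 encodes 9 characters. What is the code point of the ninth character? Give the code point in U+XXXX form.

U+1D740

Offset 0: leading byte 0xF1 = 11110001 → 4-byte char #1 = F1 A9 BA 8E.
Offset 4: leading byte 0xEA = 11101010 → 3-byte char #2 = EA 99 A6.
Offset 7: leading byte 0xE7 = 11100111 → 3-byte char #3 = E7 9F 9E.
Offset 10: leading byte 0xE4 = 11100100 → 3-byte char #4 = E4 86 94.
Offset 13: leading byte 0xCD = 11001101 → 2-byte char #5 = CD B2.
Offset 15: leading byte 0xCA = 11001010 → 2-byte char #6 = CA A7.
Offset 17: leading byte 0xF2 = 11110010 → 4-byte char #7 = F2 9F 8F B5.
Offset 21: leading byte 0xEC = 11101100 → 3-byte char #8 = EC A8 9E.
Offset 24: leading byte 0xF0 = 11110000 → 4-byte char #9 = F0 9D 9D 80.
Leading byte 0xF0 = 11110000 matches 11110xxx → 4-byte sequence.
Byte 1: 0xF0 = 11110000, payload 000 (3 bits).
Byte 2: 0x9D = 10011101 (10xxxxxx ✓), payload 011101.
Byte 3: 0x9D = 10011101 (10xxxxxx ✓), payload 011101.
Byte 4: 0x80 = 10000000 (10xxxxxx ✓), payload 000000.
Concatenate: 000011101011101000000 = 0x1D740 (21 bits → U+1D740).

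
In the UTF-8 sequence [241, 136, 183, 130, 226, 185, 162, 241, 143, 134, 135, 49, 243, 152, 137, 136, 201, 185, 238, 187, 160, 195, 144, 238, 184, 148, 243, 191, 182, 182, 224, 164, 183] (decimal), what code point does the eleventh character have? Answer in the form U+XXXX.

Offset 0: leading byte 0xF1 = 11110001 → 4-byte char #1 = F1 88 B7 82.
Offset 4: leading byte 0xE2 = 11100010 → 3-byte char #2 = E2 B9 A2.
Offset 7: leading byte 0xF1 = 11110001 → 4-byte char #3 = F1 8F 86 87.
Offset 11: leading byte 0x31 = 00110001 → 1-byte char #4 = 31.
Offset 12: leading byte 0xF3 = 11110011 → 4-byte char #5 = F3 98 89 88.
Offset 16: leading byte 0xC9 = 11001001 → 2-byte char #6 = C9 B9.
Offset 18: leading byte 0xEE = 11101110 → 3-byte char #7 = EE BB A0.
Offset 21: leading byte 0xC3 = 11000011 → 2-byte char #8 = C3 90.
Offset 23: leading byte 0xEE = 11101110 → 3-byte char #9 = EE B8 94.
Offset 26: leading byte 0xF3 = 11110011 → 4-byte char #10 = F3 BF B6 B6.
Offset 30: leading byte 0xE0 = 11100000 → 3-byte char #11 = E0 A4 B7.
Leading byte 0xE0 = 11100000 matches 1110xxxx → 3-byte sequence.
Byte 1: 0xE0 = 11100000, payload 0000 (4 bits).
Byte 2: 0xA4 = 10100100 (10xxxxxx ✓), payload 100100.
Byte 3: 0xB7 = 10110111 (10xxxxxx ✓), payload 110111.
Concatenate: 0000100100110111 = 0x937 (16 bits → U+0937).

U+0937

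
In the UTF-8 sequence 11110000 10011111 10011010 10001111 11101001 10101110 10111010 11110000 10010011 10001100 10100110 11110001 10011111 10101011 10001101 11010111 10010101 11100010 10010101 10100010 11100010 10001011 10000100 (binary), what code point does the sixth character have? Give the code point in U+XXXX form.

U+2562

Offset 0: leading byte 0xF0 = 11110000 → 4-byte char #1 = F0 9F 9A 8F.
Offset 4: leading byte 0xE9 = 11101001 → 3-byte char #2 = E9 AE BA.
Offset 7: leading byte 0xF0 = 11110000 → 4-byte char #3 = F0 93 8C A6.
Offset 11: leading byte 0xF1 = 11110001 → 4-byte char #4 = F1 9F AB 8D.
Offset 15: leading byte 0xD7 = 11010111 → 2-byte char #5 = D7 95.
Offset 17: leading byte 0xE2 = 11100010 → 3-byte char #6 = E2 95 A2.
Leading byte 0xE2 = 11100010 matches 1110xxxx → 3-byte sequence.
Byte 1: 0xE2 = 11100010, payload 0010 (4 bits).
Byte 2: 0x95 = 10010101 (10xxxxxx ✓), payload 010101.
Byte 3: 0xA2 = 10100010 (10xxxxxx ✓), payload 100010.
Concatenate: 0010010101100010 = 0x2562 (16 bits → U+2562).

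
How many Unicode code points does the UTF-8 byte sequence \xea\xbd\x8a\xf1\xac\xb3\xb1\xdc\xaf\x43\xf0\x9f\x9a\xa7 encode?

5

Byte at offset 0: 0xEA = 11101010 → 3-byte char (#1). Advance 3.
Byte at offset 3: 0xF1 = 11110001 → 4-byte char (#2). Advance 4.
Byte at offset 7: 0xDC = 11011100 → 2-byte char (#3). Advance 2.
Byte at offset 9: 0x43 = 01000011 → 1-byte char (#4). Advance 1.
Byte at offset 10: 0xF0 = 11110000 → 4-byte char (#5). Advance 4.
Reached end at offset 14 after 5 code points.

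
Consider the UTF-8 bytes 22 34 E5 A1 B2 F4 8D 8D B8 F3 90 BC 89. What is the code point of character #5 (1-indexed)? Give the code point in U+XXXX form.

Offset 0: leading byte 0x22 = 00100010 → 1-byte char #1 = 22.
Offset 1: leading byte 0x34 = 00110100 → 1-byte char #2 = 34.
Offset 2: leading byte 0xE5 = 11100101 → 3-byte char #3 = E5 A1 B2.
Offset 5: leading byte 0xF4 = 11110100 → 4-byte char #4 = F4 8D 8D B8.
Offset 9: leading byte 0xF3 = 11110011 → 4-byte char #5 = F3 90 BC 89.
Leading byte 0xF3 = 11110011 matches 11110xxx → 4-byte sequence.
Byte 1: 0xF3 = 11110011, payload 011 (3 bits).
Byte 2: 0x90 = 10010000 (10xxxxxx ✓), payload 010000.
Byte 3: 0xBC = 10111100 (10xxxxxx ✓), payload 111100.
Byte 4: 0x89 = 10001001 (10xxxxxx ✓), payload 001001.
Concatenate: 011010000111100001001 = 0xD0F09 (21 bits → U+D0F09).

U+D0F09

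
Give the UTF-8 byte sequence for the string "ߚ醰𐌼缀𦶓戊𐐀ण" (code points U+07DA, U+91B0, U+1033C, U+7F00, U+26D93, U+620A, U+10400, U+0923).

DF 9A E9 86 B0 F0 90 8C BC E7 BC 80 F0 A6 B6 93 E6 88 8A F0 90 90 80 E0 A4 A3

U+07DA: 2-byte form → DF 9A.
U+91B0: 3-byte form → E9 86 B0.
U+1033C: 4-byte form → F0 90 8C BC.
U+7F00: 3-byte form → E7 BC 80.
U+26D93: 4-byte form → F0 A6 B6 93.
U+620A: 3-byte form → E6 88 8A.
U+10400: 4-byte form → F0 90 90 80.
U+0923: 3-byte form → E0 A4 A3.
Concatenated (26 bytes): DF 9A E9 86 B0 F0 90 8C BC E7 BC 80 F0 A6 B6 93 E6 88 8A F0 90 90 80 E0 A4 A3.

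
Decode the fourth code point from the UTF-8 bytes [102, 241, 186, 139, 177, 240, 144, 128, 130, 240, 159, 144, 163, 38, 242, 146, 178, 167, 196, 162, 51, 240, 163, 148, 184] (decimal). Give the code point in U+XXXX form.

U+1F423

Offset 0: leading byte 0x66 = 01100110 → 1-byte char #1 = 66.
Offset 1: leading byte 0xF1 = 11110001 → 4-byte char #2 = F1 BA 8B B1.
Offset 5: leading byte 0xF0 = 11110000 → 4-byte char #3 = F0 90 80 82.
Offset 9: leading byte 0xF0 = 11110000 → 4-byte char #4 = F0 9F 90 A3.
Leading byte 0xF0 = 11110000 matches 11110xxx → 4-byte sequence.
Byte 1: 0xF0 = 11110000, payload 000 (3 bits).
Byte 2: 0x9F = 10011111 (10xxxxxx ✓), payload 011111.
Byte 3: 0x90 = 10010000 (10xxxxxx ✓), payload 010000.
Byte 4: 0xA3 = 10100011 (10xxxxxx ✓), payload 100011.
Concatenate: 000011111010000100011 = 0x1F423 (21 bits → U+1F423).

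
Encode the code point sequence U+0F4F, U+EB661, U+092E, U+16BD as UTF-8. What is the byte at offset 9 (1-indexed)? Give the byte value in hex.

1-indexed offset 9 is 0-indexed offset 8.
U+0F4F → 3-byte form E0 BD 8F at offsets 0–2.
U+EB661 → 4-byte form F3 AB 99 A1 at offsets 3–6.
U+092E → 3-byte form E0 A4 AE at offsets 7–9.
Offset 8 falls in char 3's range; it's byte 2 of E0 A4 AE = 0xA4.

0xA4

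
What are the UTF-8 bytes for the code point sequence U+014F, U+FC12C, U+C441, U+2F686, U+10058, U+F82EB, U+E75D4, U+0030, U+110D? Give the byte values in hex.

U+014F: 2-byte form → C5 8F.
U+FC12C: 4-byte form → F3 BC 84 AC.
U+C441: 3-byte form → EC 91 81.
U+2F686: 4-byte form → F0 AF 9A 86.
U+10058: 4-byte form → F0 90 81 98.
U+F82EB: 4-byte form → F3 B8 8B AB.
U+E75D4: 4-byte form → F3 A7 97 94.
U+0030: 1-byte form → 30.
U+110D: 3-byte form → E1 84 8D.
Concatenated (29 bytes): C5 8F F3 BC 84 AC EC 91 81 F0 AF 9A 86 F0 90 81 98 F3 B8 8B AB F3 A7 97 94 30 E1 84 8D.

C5 8F F3 BC 84 AC EC 91 81 F0 AF 9A 86 F0 90 81 98 F3 B8 8B AB F3 A7 97 94 30 E1 84 8D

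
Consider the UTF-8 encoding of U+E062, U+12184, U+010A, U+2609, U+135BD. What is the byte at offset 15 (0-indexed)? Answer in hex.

U+E062 → 3-byte form EE 81 A2 at offsets 0–2.
U+12184 → 4-byte form F0 92 86 84 at offsets 3–6.
U+010A → 2-byte form C4 8A at offsets 7–8.
U+2609 → 3-byte form E2 98 89 at offsets 9–11.
U+135BD → 4-byte form F0 93 96 BD at offsets 12–15.
Offset 15 falls in char 5's range; it's byte 4 of F0 93 96 BD = 0xBD.

0xBD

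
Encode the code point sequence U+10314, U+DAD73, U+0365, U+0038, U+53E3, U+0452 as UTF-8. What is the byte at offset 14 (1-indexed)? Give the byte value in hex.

0xA3

1-indexed offset 14 is 0-indexed offset 13.
U+10314 → 4-byte form F0 90 8C 94 at offsets 0–3.
U+DAD73 → 4-byte form F3 9A B5 B3 at offsets 4–7.
U+0365 → 2-byte form CD A5 at offsets 8–9.
U+0038 → 1-byte form 38 at offsets 10–10.
U+53E3 → 3-byte form E5 8F A3 at offsets 11–13.
Offset 13 falls in char 5's range; it's byte 3 of E5 8F A3 = 0xA3.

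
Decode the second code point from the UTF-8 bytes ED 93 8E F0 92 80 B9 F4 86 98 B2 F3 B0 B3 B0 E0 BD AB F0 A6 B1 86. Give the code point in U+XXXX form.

Offset 0: leading byte 0xED = 11101101 → 3-byte char #1 = ED 93 8E.
Offset 3: leading byte 0xF0 = 11110000 → 4-byte char #2 = F0 92 80 B9.
Leading byte 0xF0 = 11110000 matches 11110xxx → 4-byte sequence.
Byte 1: 0xF0 = 11110000, payload 000 (3 bits).
Byte 2: 0x92 = 10010010 (10xxxxxx ✓), payload 010010.
Byte 3: 0x80 = 10000000 (10xxxxxx ✓), payload 000000.
Byte 4: 0xB9 = 10111001 (10xxxxxx ✓), payload 111001.
Concatenate: 000010010000000111001 = 0x12039 (21 bits → U+12039).

U+12039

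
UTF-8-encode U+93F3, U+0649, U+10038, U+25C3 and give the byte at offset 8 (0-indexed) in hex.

U+93F3 → 3-byte form E9 8F B3 at offsets 0–2.
U+0649 → 2-byte form D9 89 at offsets 3–4.
U+10038 → 4-byte form F0 90 80 B8 at offsets 5–8.
Offset 8 falls in char 3's range; it's byte 4 of F0 90 80 B8 = 0xB8.

0xB8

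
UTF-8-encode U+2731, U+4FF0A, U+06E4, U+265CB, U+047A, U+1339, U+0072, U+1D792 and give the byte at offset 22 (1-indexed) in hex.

1-indexed offset 22 is 0-indexed offset 21.
U+2731 → 3-byte form E2 9C B1 at offsets 0–2.
U+4FF0A → 4-byte form F1 8F BC 8A at offsets 3–6.
U+06E4 → 2-byte form DB A4 at offsets 7–8.
U+265CB → 4-byte form F0 A6 97 8B at offsets 9–12.
U+047A → 2-byte form D1 BA at offsets 13–14.
U+1339 → 3-byte form E1 8C B9 at offsets 15–17.
U+0072 → 1-byte form 72 at offsets 18–18.
U+1D792 → 4-byte form F0 9D 9E 92 at offsets 19–22.
Offset 21 falls in char 8's range; it's byte 3 of F0 9D 9E 92 = 0x9E.

0x9E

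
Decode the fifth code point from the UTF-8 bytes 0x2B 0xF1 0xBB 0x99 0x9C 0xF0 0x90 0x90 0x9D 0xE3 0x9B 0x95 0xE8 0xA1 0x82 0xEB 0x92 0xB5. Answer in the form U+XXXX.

Offset 0: leading byte 0x2B = 00101011 → 1-byte char #1 = 2B.
Offset 1: leading byte 0xF1 = 11110001 → 4-byte char #2 = F1 BB 99 9C.
Offset 5: leading byte 0xF0 = 11110000 → 4-byte char #3 = F0 90 90 9D.
Offset 9: leading byte 0xE3 = 11100011 → 3-byte char #4 = E3 9B 95.
Offset 12: leading byte 0xE8 = 11101000 → 3-byte char #5 = E8 A1 82.
Leading byte 0xE8 = 11101000 matches 1110xxxx → 3-byte sequence.
Byte 1: 0xE8 = 11101000, payload 1000 (4 bits).
Byte 2: 0xA1 = 10100001 (10xxxxxx ✓), payload 100001.
Byte 3: 0x82 = 10000010 (10xxxxxx ✓), payload 000010.
Concatenate: 1000100001000010 = 0x8842 (16 bits → U+8842).

U+8842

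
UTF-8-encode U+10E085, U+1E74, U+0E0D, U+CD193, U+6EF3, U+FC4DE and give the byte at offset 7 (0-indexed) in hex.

0xE0

U+10E085 → 4-byte form F4 8E 82 85 at offsets 0–3.
U+1E74 → 3-byte form E1 B9 B4 at offsets 4–6.
U+0E0D → 3-byte form E0 B8 8D at offsets 7–9.
Offset 7 falls in char 3's range; it's byte 1 of E0 B8 8D = 0xE0.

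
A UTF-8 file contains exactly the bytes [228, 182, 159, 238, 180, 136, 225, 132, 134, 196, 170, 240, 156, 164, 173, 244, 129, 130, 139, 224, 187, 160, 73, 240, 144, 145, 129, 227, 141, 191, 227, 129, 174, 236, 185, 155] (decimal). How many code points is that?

12

Byte at offset 0: 0xE4 = 11100100 → 3-byte char (#1). Advance 3.
Byte at offset 3: 0xEE = 11101110 → 3-byte char (#2). Advance 3.
Byte at offset 6: 0xE1 = 11100001 → 3-byte char (#3). Advance 3.
Byte at offset 9: 0xC4 = 11000100 → 2-byte char (#4). Advance 2.
Byte at offset 11: 0xF0 = 11110000 → 4-byte char (#5). Advance 4.
Byte at offset 15: 0xF4 = 11110100 → 4-byte char (#6). Advance 4.
Byte at offset 19: 0xE0 = 11100000 → 3-byte char (#7). Advance 3.
Byte at offset 22: 0x49 = 01001001 → 1-byte char (#8). Advance 1.
Byte at offset 23: 0xF0 = 11110000 → 4-byte char (#9). Advance 4.
Byte at offset 27: 0xE3 = 11100011 → 3-byte char (#10). Advance 3.
Byte at offset 30: 0xE3 = 11100011 → 3-byte char (#11). Advance 3.
Byte at offset 33: 0xEC = 11101100 → 3-byte char (#12). Advance 3.
Reached end at offset 36 after 12 code points.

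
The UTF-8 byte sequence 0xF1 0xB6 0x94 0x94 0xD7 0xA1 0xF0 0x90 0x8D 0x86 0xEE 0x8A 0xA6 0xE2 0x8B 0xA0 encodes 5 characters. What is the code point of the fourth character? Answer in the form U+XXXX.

Offset 0: leading byte 0xF1 = 11110001 → 4-byte char #1 = F1 B6 94 94.
Offset 4: leading byte 0xD7 = 11010111 → 2-byte char #2 = D7 A1.
Offset 6: leading byte 0xF0 = 11110000 → 4-byte char #3 = F0 90 8D 86.
Offset 10: leading byte 0xEE = 11101110 → 3-byte char #4 = EE 8A A6.
Leading byte 0xEE = 11101110 matches 1110xxxx → 3-byte sequence.
Byte 1: 0xEE = 11101110, payload 1110 (4 bits).
Byte 2: 0x8A = 10001010 (10xxxxxx ✓), payload 001010.
Byte 3: 0xA6 = 10100110 (10xxxxxx ✓), payload 100110.
Concatenate: 1110001010100110 = 0xE2A6 (16 bits → U+E2A6).

U+E2A6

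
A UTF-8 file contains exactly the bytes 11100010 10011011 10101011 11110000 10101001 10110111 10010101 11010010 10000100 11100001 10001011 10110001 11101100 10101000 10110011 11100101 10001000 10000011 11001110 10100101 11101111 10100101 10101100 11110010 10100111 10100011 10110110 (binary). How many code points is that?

9

Byte at offset 0: 0xE2 = 11100010 → 3-byte char (#1). Advance 3.
Byte at offset 3: 0xF0 = 11110000 → 4-byte char (#2). Advance 4.
Byte at offset 7: 0xD2 = 11010010 → 2-byte char (#3). Advance 2.
Byte at offset 9: 0xE1 = 11100001 → 3-byte char (#4). Advance 3.
Byte at offset 12: 0xEC = 11101100 → 3-byte char (#5). Advance 3.
Byte at offset 15: 0xE5 = 11100101 → 3-byte char (#6). Advance 3.
Byte at offset 18: 0xCE = 11001110 → 2-byte char (#7). Advance 2.
Byte at offset 20: 0xEF = 11101111 → 3-byte char (#8). Advance 3.
Byte at offset 23: 0xF2 = 11110010 → 4-byte char (#9). Advance 4.
Reached end at offset 27 after 9 code points.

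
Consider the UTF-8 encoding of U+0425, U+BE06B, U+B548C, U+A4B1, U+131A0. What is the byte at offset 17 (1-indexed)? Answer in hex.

1-indexed offset 17 is 0-indexed offset 16.
U+0425 → 2-byte form D0 A5 at offsets 0–1.
U+BE06B → 4-byte form F2 BE 81 AB at offsets 2–5.
U+B548C → 4-byte form F2 B5 92 8C at offsets 6–9.
U+A4B1 → 3-byte form EA 92 B1 at offsets 10–12.
U+131A0 → 4-byte form F0 93 86 A0 at offsets 13–16.
Offset 16 falls in char 5's range; it's byte 4 of F0 93 86 A0 = 0xA0.

0xA0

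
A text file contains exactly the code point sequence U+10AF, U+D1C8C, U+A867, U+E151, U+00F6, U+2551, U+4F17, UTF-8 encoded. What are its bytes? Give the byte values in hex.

E1 82 AF F3 91 B2 8C EA A1 A7 EE 85 91 C3 B6 E2 95 91 E4 BC 97

U+10AF: 3-byte form → E1 82 AF.
U+D1C8C: 4-byte form → F3 91 B2 8C.
U+A867: 3-byte form → EA A1 A7.
U+E151: 3-byte form → EE 85 91.
U+00F6: 2-byte form → C3 B6.
U+2551: 3-byte form → E2 95 91.
U+4F17: 3-byte form → E4 BC 97.
Concatenated (21 bytes): E1 82 AF F3 91 B2 8C EA A1 A7 EE 85 91 C3 B6 E2 95 91 E4 BC 97.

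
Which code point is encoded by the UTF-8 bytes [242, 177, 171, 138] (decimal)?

Leading byte 0xF2 = 11110010 matches 11110xxx → 4-byte sequence.
Byte 1: 0xF2 = 11110010, payload 010 (3 bits).
Byte 2: 0xB1 = 10110001 (10xxxxxx ✓), payload 110001.
Byte 3: 0xAB = 10101011 (10xxxxxx ✓), payload 101011.
Byte 4: 0x8A = 10001010 (10xxxxxx ✓), payload 001010.
Concatenate: 010110001101011001010 = 0xB1ACA (21 bits → U+B1ACA).

U+B1ACA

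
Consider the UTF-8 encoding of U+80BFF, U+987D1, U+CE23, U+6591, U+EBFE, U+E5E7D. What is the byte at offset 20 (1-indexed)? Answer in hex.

0xB9

1-indexed offset 20 is 0-indexed offset 19.
U+80BFF → 4-byte form F2 80 AF BF at offsets 0–3.
U+987D1 → 4-byte form F2 98 9F 91 at offsets 4–7.
U+CE23 → 3-byte form EC B8 A3 at offsets 8–10.
U+6591 → 3-byte form E6 96 91 at offsets 11–13.
U+EBFE → 3-byte form EE AF BE at offsets 14–16.
U+E5E7D → 4-byte form F3 A5 B9 BD at offsets 17–20.
Offset 19 falls in char 6's range; it's byte 3 of F3 A5 B9 BD = 0xB9.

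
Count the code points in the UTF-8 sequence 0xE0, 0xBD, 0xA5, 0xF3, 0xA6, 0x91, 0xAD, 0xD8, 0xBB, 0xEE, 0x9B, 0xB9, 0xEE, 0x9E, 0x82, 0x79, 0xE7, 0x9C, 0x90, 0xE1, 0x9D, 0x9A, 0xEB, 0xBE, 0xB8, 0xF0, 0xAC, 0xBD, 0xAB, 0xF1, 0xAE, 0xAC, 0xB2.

Byte at offset 0: 0xE0 = 11100000 → 3-byte char (#1). Advance 3.
Byte at offset 3: 0xF3 = 11110011 → 4-byte char (#2). Advance 4.
Byte at offset 7: 0xD8 = 11011000 → 2-byte char (#3). Advance 2.
Byte at offset 9: 0xEE = 11101110 → 3-byte char (#4). Advance 3.
Byte at offset 12: 0xEE = 11101110 → 3-byte char (#5). Advance 3.
Byte at offset 15: 0x79 = 01111001 → 1-byte char (#6). Advance 1.
Byte at offset 16: 0xE7 = 11100111 → 3-byte char (#7). Advance 3.
Byte at offset 19: 0xE1 = 11100001 → 3-byte char (#8). Advance 3.
Byte at offset 22: 0xEB = 11101011 → 3-byte char (#9). Advance 3.
Byte at offset 25: 0xF0 = 11110000 → 4-byte char (#10). Advance 4.
Byte at offset 29: 0xF1 = 11110001 → 4-byte char (#11). Advance 4.
Reached end at offset 33 after 11 code points.

11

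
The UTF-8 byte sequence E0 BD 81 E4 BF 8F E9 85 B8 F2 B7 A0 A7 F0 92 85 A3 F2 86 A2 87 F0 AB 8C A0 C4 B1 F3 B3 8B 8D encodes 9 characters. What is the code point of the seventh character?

U+2B320

Offset 0: leading byte 0xE0 = 11100000 → 3-byte char #1 = E0 BD 81.
Offset 3: leading byte 0xE4 = 11100100 → 3-byte char #2 = E4 BF 8F.
Offset 6: leading byte 0xE9 = 11101001 → 3-byte char #3 = E9 85 B8.
Offset 9: leading byte 0xF2 = 11110010 → 4-byte char #4 = F2 B7 A0 A7.
Offset 13: leading byte 0xF0 = 11110000 → 4-byte char #5 = F0 92 85 A3.
Offset 17: leading byte 0xF2 = 11110010 → 4-byte char #6 = F2 86 A2 87.
Offset 21: leading byte 0xF0 = 11110000 → 4-byte char #7 = F0 AB 8C A0.
Leading byte 0xF0 = 11110000 matches 11110xxx → 4-byte sequence.
Byte 1: 0xF0 = 11110000, payload 000 (3 bits).
Byte 2: 0xAB = 10101011 (10xxxxxx ✓), payload 101011.
Byte 3: 0x8C = 10001100 (10xxxxxx ✓), payload 001100.
Byte 4: 0xA0 = 10100000 (10xxxxxx ✓), payload 100000.
Concatenate: 000101011001100100000 = 0x2B320 (21 bits → U+2B320).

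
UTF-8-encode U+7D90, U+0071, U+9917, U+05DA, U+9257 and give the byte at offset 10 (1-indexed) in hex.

0xE9

1-indexed offset 10 is 0-indexed offset 9.
U+7D90 → 3-byte form E7 B6 90 at offsets 0–2.
U+0071 → 1-byte form 71 at offsets 3–3.
U+9917 → 3-byte form E9 A4 97 at offsets 4–6.
U+05DA → 2-byte form D7 9A at offsets 7–8.
U+9257 → 3-byte form E9 89 97 at offsets 9–11.
Offset 9 falls in char 5's range; it's byte 1 of E9 89 97 = 0xE9.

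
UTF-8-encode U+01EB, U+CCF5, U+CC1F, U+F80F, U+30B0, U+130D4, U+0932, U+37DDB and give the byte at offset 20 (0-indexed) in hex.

0xB2

U+01EB → 2-byte form C7 AB at offsets 0–1.
U+CCF5 → 3-byte form EC B3 B5 at offsets 2–4.
U+CC1F → 3-byte form EC B0 9F at offsets 5–7.
U+F80F → 3-byte form EF A0 8F at offsets 8–10.
U+30B0 → 3-byte form E3 82 B0 at offsets 11–13.
U+130D4 → 4-byte form F0 93 83 94 at offsets 14–17.
U+0932 → 3-byte form E0 A4 B2 at offsets 18–20.
Offset 20 falls in char 7's range; it's byte 3 of E0 A4 B2 = 0xB2.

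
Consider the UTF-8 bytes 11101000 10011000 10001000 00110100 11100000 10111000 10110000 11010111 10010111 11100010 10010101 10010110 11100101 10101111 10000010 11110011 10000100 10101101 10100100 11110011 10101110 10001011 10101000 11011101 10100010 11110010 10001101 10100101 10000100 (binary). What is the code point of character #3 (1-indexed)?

Offset 0: leading byte 0xE8 = 11101000 → 3-byte char #1 = E8 98 88.
Offset 3: leading byte 0x34 = 00110100 → 1-byte char #2 = 34.
Offset 4: leading byte 0xE0 = 11100000 → 3-byte char #3 = E0 B8 B0.
Leading byte 0xE0 = 11100000 matches 1110xxxx → 3-byte sequence.
Byte 1: 0xE0 = 11100000, payload 0000 (4 bits).
Byte 2: 0xB8 = 10111000 (10xxxxxx ✓), payload 111000.
Byte 3: 0xB0 = 10110000 (10xxxxxx ✓), payload 110000.
Concatenate: 0000111000110000 = 0xE30 (16 bits → U+0E30).

U+0E30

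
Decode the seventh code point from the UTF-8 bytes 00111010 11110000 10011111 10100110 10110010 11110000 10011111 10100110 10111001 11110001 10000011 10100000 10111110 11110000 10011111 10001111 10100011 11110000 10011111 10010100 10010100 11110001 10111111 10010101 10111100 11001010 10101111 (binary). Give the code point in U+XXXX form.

Offset 0: leading byte 0x3A = 00111010 → 1-byte char #1 = 3A.
Offset 1: leading byte 0xF0 = 11110000 → 4-byte char #2 = F0 9F A6 B2.
Offset 5: leading byte 0xF0 = 11110000 → 4-byte char #3 = F0 9F A6 B9.
Offset 9: leading byte 0xF1 = 11110001 → 4-byte char #4 = F1 83 A0 BE.
Offset 13: leading byte 0xF0 = 11110000 → 4-byte char #5 = F0 9F 8F A3.
Offset 17: leading byte 0xF0 = 11110000 → 4-byte char #6 = F0 9F 94 94.
Offset 21: leading byte 0xF1 = 11110001 → 4-byte char #7 = F1 BF 95 BC.
Leading byte 0xF1 = 11110001 matches 11110xxx → 4-byte sequence.
Byte 1: 0xF1 = 11110001, payload 001 (3 bits).
Byte 2: 0xBF = 10111111 (10xxxxxx ✓), payload 111111.
Byte 3: 0x95 = 10010101 (10xxxxxx ✓), payload 010101.
Byte 4: 0xBC = 10111100 (10xxxxxx ✓), payload 111100.
Concatenate: 001111111010101111100 = 0x7F57C (21 bits → U+7F57C).

U+7F57C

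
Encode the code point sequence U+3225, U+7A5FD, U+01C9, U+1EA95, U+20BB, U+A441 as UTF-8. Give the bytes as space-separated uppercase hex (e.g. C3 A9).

U+3225: 3-byte form → E3 88 A5.
U+7A5FD: 4-byte form → F1 BA 97 BD.
U+01C9: 2-byte form → C7 89.
U+1EA95: 4-byte form → F0 9E AA 95.
U+20BB: 3-byte form → E2 82 BB.
U+A441: 3-byte form → EA 91 81.
Concatenated (19 bytes): E3 88 A5 F1 BA 97 BD C7 89 F0 9E AA 95 E2 82 BB EA 91 81.

E3 88 A5 F1 BA 97 BD C7 89 F0 9E AA 95 E2 82 BB EA 91 81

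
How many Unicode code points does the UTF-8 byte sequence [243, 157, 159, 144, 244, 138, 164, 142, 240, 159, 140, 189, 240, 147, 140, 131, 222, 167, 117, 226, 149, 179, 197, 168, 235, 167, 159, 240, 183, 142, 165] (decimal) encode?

10

Byte at offset 0: 0xF3 = 11110011 → 4-byte char (#1). Advance 4.
Byte at offset 4: 0xF4 = 11110100 → 4-byte char (#2). Advance 4.
Byte at offset 8: 0xF0 = 11110000 → 4-byte char (#3). Advance 4.
Byte at offset 12: 0xF0 = 11110000 → 4-byte char (#4). Advance 4.
Byte at offset 16: 0xDE = 11011110 → 2-byte char (#5). Advance 2.
Byte at offset 18: 0x75 = 01110101 → 1-byte char (#6). Advance 1.
Byte at offset 19: 0xE2 = 11100010 → 3-byte char (#7). Advance 3.
Byte at offset 22: 0xC5 = 11000101 → 2-byte char (#8). Advance 2.
Byte at offset 24: 0xEB = 11101011 → 3-byte char (#9). Advance 3.
Byte at offset 27: 0xF0 = 11110000 → 4-byte char (#10). Advance 4.
Reached end at offset 31 after 10 code points.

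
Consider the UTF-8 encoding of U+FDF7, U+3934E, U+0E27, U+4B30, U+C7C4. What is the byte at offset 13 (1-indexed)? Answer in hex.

0xB0

1-indexed offset 13 is 0-indexed offset 12.
U+FDF7 → 3-byte form EF B7 B7 at offsets 0–2.
U+3934E → 4-byte form F0 B9 8D 8E at offsets 3–6.
U+0E27 → 3-byte form E0 B8 A7 at offsets 7–9.
U+4B30 → 3-byte form E4 AC B0 at offsets 10–12.
Offset 12 falls in char 4's range; it's byte 3 of E4 AC B0 = 0xB0.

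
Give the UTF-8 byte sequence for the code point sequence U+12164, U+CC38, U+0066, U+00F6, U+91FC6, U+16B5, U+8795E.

F0 92 85 A4 EC B0 B8 66 C3 B6 F2 91 BF 86 E1 9A B5 F2 87 A5 9E

U+12164: 4-byte form → F0 92 85 A4.
U+CC38: 3-byte form → EC B0 B8.
U+0066: 1-byte form → 66.
U+00F6: 2-byte form → C3 B6.
U+91FC6: 4-byte form → F2 91 BF 86.
U+16B5: 3-byte form → E1 9A B5.
U+8795E: 4-byte form → F2 87 A5 9E.
Concatenated (21 bytes): F0 92 85 A4 EC B0 B8 66 C3 B6 F2 91 BF 86 E1 9A B5 F2 87 A5 9E.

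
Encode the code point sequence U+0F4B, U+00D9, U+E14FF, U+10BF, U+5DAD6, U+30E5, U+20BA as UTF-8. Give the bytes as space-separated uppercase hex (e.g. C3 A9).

E0 BD 8B C3 99 F3 A1 93 BF E1 82 BF F1 9D AB 96 E3 83 A5 E2 82 BA

U+0F4B: 3-byte form → E0 BD 8B.
U+00D9: 2-byte form → C3 99.
U+E14FF: 4-byte form → F3 A1 93 BF.
U+10BF: 3-byte form → E1 82 BF.
U+5DAD6: 4-byte form → F1 9D AB 96.
U+30E5: 3-byte form → E3 83 A5.
U+20BA: 3-byte form → E2 82 BA.
Concatenated (22 bytes): E0 BD 8B C3 99 F3 A1 93 BF E1 82 BF F1 9D AB 96 E3 83 A5 E2 82 BA.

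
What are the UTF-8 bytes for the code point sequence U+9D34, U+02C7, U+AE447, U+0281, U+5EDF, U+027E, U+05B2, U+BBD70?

E9 B4 B4 CB 87 F2 AE 91 87 CA 81 E5 BB 9F C9 BE D6 B2 F2 BB B5 B0

U+9D34: 3-byte form → E9 B4 B4.
U+02C7: 2-byte form → CB 87.
U+AE447: 4-byte form → F2 AE 91 87.
U+0281: 2-byte form → CA 81.
U+5EDF: 3-byte form → E5 BB 9F.
U+027E: 2-byte form → C9 BE.
U+05B2: 2-byte form → D6 B2.
U+BBD70: 4-byte form → F2 BB B5 B0.
Concatenated (22 bytes): E9 B4 B4 CB 87 F2 AE 91 87 CA 81 E5 BB 9F C9 BE D6 B2 F2 BB B5 B0.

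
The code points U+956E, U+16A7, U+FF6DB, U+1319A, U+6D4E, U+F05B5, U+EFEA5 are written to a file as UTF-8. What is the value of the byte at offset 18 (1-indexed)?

1-indexed offset 18 is 0-indexed offset 17.
U+956E → 3-byte form E9 95 AE at offsets 0–2.
U+16A7 → 3-byte form E1 9A A7 at offsets 3–5.
U+FF6DB → 4-byte form F3 BF 9B 9B at offsets 6–9.
U+1319A → 4-byte form F0 93 86 9A at offsets 10–13.
U+6D4E → 3-byte form E6 B5 8E at offsets 14–16.
U+F05B5 → 4-byte form F3 B0 96 B5 at offsets 17–20.
Offset 17 falls in char 6's range; it's byte 1 of F3 B0 96 B5 = 0xF3.

0xF3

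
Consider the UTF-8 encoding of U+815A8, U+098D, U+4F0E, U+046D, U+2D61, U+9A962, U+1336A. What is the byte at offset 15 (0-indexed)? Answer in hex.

0xF2

U+815A8 → 4-byte form F2 81 96 A8 at offsets 0–3.
U+098D → 3-byte form E0 A6 8D at offsets 4–6.
U+4F0E → 3-byte form E4 BC 8E at offsets 7–9.
U+046D → 2-byte form D1 AD at offsets 10–11.
U+2D61 → 3-byte form E2 B5 A1 at offsets 12–14.
U+9A962 → 4-byte form F2 9A A5 A2 at offsets 15–18.
Offset 15 falls in char 6's range; it's byte 1 of F2 9A A5 A2 = 0xF2.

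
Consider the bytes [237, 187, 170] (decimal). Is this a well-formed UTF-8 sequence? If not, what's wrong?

invalid (encodes a surrogate (U+D800–U+DFFF))

Structurally a 3-byte sequence; payload = 0xDEEA.
But 0xDEEA is in U+D800–U+DFFF, the surrogate range. Surrogates are not Unicode scalar values and are forbidden in UTF-8.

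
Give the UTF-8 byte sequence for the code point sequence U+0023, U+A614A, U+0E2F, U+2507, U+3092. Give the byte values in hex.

U+0023: 1-byte form → 23.
U+A614A: 4-byte form → F2 A6 85 8A.
U+0E2F: 3-byte form → E0 B8 AF.
U+2507: 3-byte form → E2 94 87.
U+3092: 3-byte form → E3 82 92.
Concatenated (14 bytes): 23 F2 A6 85 8A E0 B8 AF E2 94 87 E3 82 92.

23 F2 A6 85 8A E0 B8 AF E2 94 87 E3 82 92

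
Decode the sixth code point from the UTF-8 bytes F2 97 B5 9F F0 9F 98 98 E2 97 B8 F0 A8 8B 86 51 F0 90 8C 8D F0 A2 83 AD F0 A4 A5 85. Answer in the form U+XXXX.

U+1030D

Offset 0: leading byte 0xF2 = 11110010 → 4-byte char #1 = F2 97 B5 9F.
Offset 4: leading byte 0xF0 = 11110000 → 4-byte char #2 = F0 9F 98 98.
Offset 8: leading byte 0xE2 = 11100010 → 3-byte char #3 = E2 97 B8.
Offset 11: leading byte 0xF0 = 11110000 → 4-byte char #4 = F0 A8 8B 86.
Offset 15: leading byte 0x51 = 01010001 → 1-byte char #5 = 51.
Offset 16: leading byte 0xF0 = 11110000 → 4-byte char #6 = F0 90 8C 8D.
Leading byte 0xF0 = 11110000 matches 11110xxx → 4-byte sequence.
Byte 1: 0xF0 = 11110000, payload 000 (3 bits).
Byte 2: 0x90 = 10010000 (10xxxxxx ✓), payload 010000.
Byte 3: 0x8C = 10001100 (10xxxxxx ✓), payload 001100.
Byte 4: 0x8D = 10001101 (10xxxxxx ✓), payload 001101.
Concatenate: 000010000001100001101 = 0x1030D (21 bits → U+1030D).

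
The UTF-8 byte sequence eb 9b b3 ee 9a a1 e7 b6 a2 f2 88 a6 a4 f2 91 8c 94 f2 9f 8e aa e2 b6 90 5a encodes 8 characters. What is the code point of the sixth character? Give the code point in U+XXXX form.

Offset 0: leading byte 0xEB = 11101011 → 3-byte char #1 = EB 9B B3.
Offset 3: leading byte 0xEE = 11101110 → 3-byte char #2 = EE 9A A1.
Offset 6: leading byte 0xE7 = 11100111 → 3-byte char #3 = E7 B6 A2.
Offset 9: leading byte 0xF2 = 11110010 → 4-byte char #4 = F2 88 A6 A4.
Offset 13: leading byte 0xF2 = 11110010 → 4-byte char #5 = F2 91 8C 94.
Offset 17: leading byte 0xF2 = 11110010 → 4-byte char #6 = F2 9F 8E AA.
Leading byte 0xF2 = 11110010 matches 11110xxx → 4-byte sequence.
Byte 1: 0xF2 = 11110010, payload 010 (3 bits).
Byte 2: 0x9F = 10011111 (10xxxxxx ✓), payload 011111.
Byte 3: 0x8E = 10001110 (10xxxxxx ✓), payload 001110.
Byte 4: 0xAA = 10101010 (10xxxxxx ✓), payload 101010.
Concatenate: 010011111001110101010 = 0x9F3AA (21 bits → U+9F3AA).

U+9F3AA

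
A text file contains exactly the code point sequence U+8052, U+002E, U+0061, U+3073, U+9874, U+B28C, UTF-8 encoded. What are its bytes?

U+8052: 3-byte form → E8 81 92.
U+002E: 1-byte form → 2E.
U+0061: 1-byte form → 61.
U+3073: 3-byte form → E3 81 B3.
U+9874: 3-byte form → E9 A1 B4.
U+B28C: 3-byte form → EB 8A 8C.
Concatenated (14 bytes): E8 81 92 2E 61 E3 81 B3 E9 A1 B4 EB 8A 8C.

E8 81 92 2E 61 E3 81 B3 E9 A1 B4 EB 8A 8C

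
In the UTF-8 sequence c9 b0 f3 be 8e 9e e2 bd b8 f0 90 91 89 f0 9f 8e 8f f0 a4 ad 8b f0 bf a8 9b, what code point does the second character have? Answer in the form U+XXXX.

U+FE39E

Offset 0: leading byte 0xC9 = 11001001 → 2-byte char #1 = C9 B0.
Offset 2: leading byte 0xF3 = 11110011 → 4-byte char #2 = F3 BE 8E 9E.
Leading byte 0xF3 = 11110011 matches 11110xxx → 4-byte sequence.
Byte 1: 0xF3 = 11110011, payload 011 (3 bits).
Byte 2: 0xBE = 10111110 (10xxxxxx ✓), payload 111110.
Byte 3: 0x8E = 10001110 (10xxxxxx ✓), payload 001110.
Byte 4: 0x9E = 10011110 (10xxxxxx ✓), payload 011110.
Concatenate: 011111110001110011110 = 0xFE39E (21 bits → U+FE39E).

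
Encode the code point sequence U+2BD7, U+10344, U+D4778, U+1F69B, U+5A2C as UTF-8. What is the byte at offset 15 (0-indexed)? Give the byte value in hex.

U+2BD7 → 3-byte form E2 AF 97 at offsets 0–2.
U+10344 → 4-byte form F0 90 8D 84 at offsets 3–6.
U+D4778 → 4-byte form F3 94 9D B8 at offsets 7–10.
U+1F69B → 4-byte form F0 9F 9A 9B at offsets 11–14.
U+5A2C → 3-byte form E5 A8 AC at offsets 15–17.
Offset 15 falls in char 5's range; it's byte 1 of E5 A8 AC = 0xE5.

0xE5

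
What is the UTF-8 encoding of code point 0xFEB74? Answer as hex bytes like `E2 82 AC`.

F3 BE AD B4

U+FEB74 = 0xFEB74 = 1043316 decimal. In range U+10000–U+10FFFF → 4-byte form: 11110xxx 10xxxxxx 10xxxxxx 10xxxxxx.
Binary (21 bits): 011111110101101110100.
Split 3+6+6+6: 011 | 111110 | 101101 | 110100.
Byte 1: 11110011 = 0xF3.
Byte 2: 10111110 = 0xBE.
Byte 3: 10101101 = 0xAD.
Byte 4: 10110100 = 0xB4.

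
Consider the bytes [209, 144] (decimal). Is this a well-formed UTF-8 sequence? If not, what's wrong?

valid

Leading byte 0xD1 = 11010001 → 2-byte form.
Continuation bytes 0x90=10010000 all match 10xxxxxx.
Decoded value 0x450 is ≥ 0x80 (shortest form) and not a surrogate.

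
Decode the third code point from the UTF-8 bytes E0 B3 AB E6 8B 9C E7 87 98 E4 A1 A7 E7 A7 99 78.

Offset 0: leading byte 0xE0 = 11100000 → 3-byte char #1 = E0 B3 AB.
Offset 3: leading byte 0xE6 = 11100110 → 3-byte char #2 = E6 8B 9C.
Offset 6: leading byte 0xE7 = 11100111 → 3-byte char #3 = E7 87 98.
Leading byte 0xE7 = 11100111 matches 1110xxxx → 3-byte sequence.
Byte 1: 0xE7 = 11100111, payload 0111 (4 bits).
Byte 2: 0x87 = 10000111 (10xxxxxx ✓), payload 000111.
Byte 3: 0x98 = 10011000 (10xxxxxx ✓), payload 011000.
Concatenate: 0111000111011000 = 0x71D8 (16 bits → U+71D8).

U+71D8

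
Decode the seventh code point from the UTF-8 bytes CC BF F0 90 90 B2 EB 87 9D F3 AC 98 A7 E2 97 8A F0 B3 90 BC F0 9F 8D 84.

U+1F344

Offset 0: leading byte 0xCC = 11001100 → 2-byte char #1 = CC BF.
Offset 2: leading byte 0xF0 = 11110000 → 4-byte char #2 = F0 90 90 B2.
Offset 6: leading byte 0xEB = 11101011 → 3-byte char #3 = EB 87 9D.
Offset 9: leading byte 0xF3 = 11110011 → 4-byte char #4 = F3 AC 98 A7.
Offset 13: leading byte 0xE2 = 11100010 → 3-byte char #5 = E2 97 8A.
Offset 16: leading byte 0xF0 = 11110000 → 4-byte char #6 = F0 B3 90 BC.
Offset 20: leading byte 0xF0 = 11110000 → 4-byte char #7 = F0 9F 8D 84.
Leading byte 0xF0 = 11110000 matches 11110xxx → 4-byte sequence.
Byte 1: 0xF0 = 11110000, payload 000 (3 bits).
Byte 2: 0x9F = 10011111 (10xxxxxx ✓), payload 011111.
Byte 3: 0x8D = 10001101 (10xxxxxx ✓), payload 001101.
Byte 4: 0x84 = 10000100 (10xxxxxx ✓), payload 000100.
Concatenate: 000011111001101000100 = 0x1F344 (21 bits → U+1F344).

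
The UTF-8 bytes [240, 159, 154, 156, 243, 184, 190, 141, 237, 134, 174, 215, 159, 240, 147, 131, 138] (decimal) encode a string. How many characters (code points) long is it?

5

Byte at offset 0: 0xF0 = 11110000 → 4-byte char (#1). Advance 4.
Byte at offset 4: 0xF3 = 11110011 → 4-byte char (#2). Advance 4.
Byte at offset 8: 0xED = 11101101 → 3-byte char (#3). Advance 3.
Byte at offset 11: 0xD7 = 11010111 → 2-byte char (#4). Advance 2.
Byte at offset 13: 0xF0 = 11110000 → 4-byte char (#5). Advance 4.
Reached end at offset 17 after 5 code points.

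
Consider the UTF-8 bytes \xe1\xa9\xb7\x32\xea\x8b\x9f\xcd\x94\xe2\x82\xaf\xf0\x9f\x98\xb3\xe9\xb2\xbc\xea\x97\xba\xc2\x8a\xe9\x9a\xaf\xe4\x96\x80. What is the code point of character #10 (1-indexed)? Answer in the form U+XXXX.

U+96AF

Offset 0: leading byte 0xE1 = 11100001 → 3-byte char #1 = E1 A9 B7.
Offset 3: leading byte 0x32 = 00110010 → 1-byte char #2 = 32.
Offset 4: leading byte 0xEA = 11101010 → 3-byte char #3 = EA 8B 9F.
Offset 7: leading byte 0xCD = 11001101 → 2-byte char #4 = CD 94.
Offset 9: leading byte 0xE2 = 11100010 → 3-byte char #5 = E2 82 AF.
Offset 12: leading byte 0xF0 = 11110000 → 4-byte char #6 = F0 9F 98 B3.
Offset 16: leading byte 0xE9 = 11101001 → 3-byte char #7 = E9 B2 BC.
Offset 19: leading byte 0xEA = 11101010 → 3-byte char #8 = EA 97 BA.
Offset 22: leading byte 0xC2 = 11000010 → 2-byte char #9 = C2 8A.
Offset 24: leading byte 0xE9 = 11101001 → 3-byte char #10 = E9 9A AF.
Leading byte 0xE9 = 11101001 matches 1110xxxx → 3-byte sequence.
Byte 1: 0xE9 = 11101001, payload 1001 (4 bits).
Byte 2: 0x9A = 10011010 (10xxxxxx ✓), payload 011010.
Byte 3: 0xAF = 10101111 (10xxxxxx ✓), payload 101111.
Concatenate: 1001011010101111 = 0x96AF (16 bits → U+96AF).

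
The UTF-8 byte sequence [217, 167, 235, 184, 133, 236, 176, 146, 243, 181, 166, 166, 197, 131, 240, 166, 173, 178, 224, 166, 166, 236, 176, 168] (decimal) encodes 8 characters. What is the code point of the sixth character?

U+26B72

Offset 0: leading byte 0xD9 = 11011001 → 2-byte char #1 = D9 A7.
Offset 2: leading byte 0xEB = 11101011 → 3-byte char #2 = EB B8 85.
Offset 5: leading byte 0xEC = 11101100 → 3-byte char #3 = EC B0 92.
Offset 8: leading byte 0xF3 = 11110011 → 4-byte char #4 = F3 B5 A6 A6.
Offset 12: leading byte 0xC5 = 11000101 → 2-byte char #5 = C5 83.
Offset 14: leading byte 0xF0 = 11110000 → 4-byte char #6 = F0 A6 AD B2.
Leading byte 0xF0 = 11110000 matches 11110xxx → 4-byte sequence.
Byte 1: 0xF0 = 11110000, payload 000 (3 bits).
Byte 2: 0xA6 = 10100110 (10xxxxxx ✓), payload 100110.
Byte 3: 0xAD = 10101101 (10xxxxxx ✓), payload 101101.
Byte 4: 0xB2 = 10110010 (10xxxxxx ✓), payload 110010.
Concatenate: 000100110101101110010 = 0x26B72 (21 bits → U+26B72).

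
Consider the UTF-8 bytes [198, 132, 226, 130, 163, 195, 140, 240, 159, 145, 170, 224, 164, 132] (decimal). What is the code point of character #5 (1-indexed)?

U+0904

Offset 0: leading byte 0xC6 = 11000110 → 2-byte char #1 = C6 84.
Offset 2: leading byte 0xE2 = 11100010 → 3-byte char #2 = E2 82 A3.
Offset 5: leading byte 0xC3 = 11000011 → 2-byte char #3 = C3 8C.
Offset 7: leading byte 0xF0 = 11110000 → 4-byte char #4 = F0 9F 91 AA.
Offset 11: leading byte 0xE0 = 11100000 → 3-byte char #5 = E0 A4 84.
Leading byte 0xE0 = 11100000 matches 1110xxxx → 3-byte sequence.
Byte 1: 0xE0 = 11100000, payload 0000 (4 bits).
Byte 2: 0xA4 = 10100100 (10xxxxxx ✓), payload 100100.
Byte 3: 0x84 = 10000100 (10xxxxxx ✓), payload 000100.
Concatenate: 0000100100000100 = 0x904 (16 bits → U+0904).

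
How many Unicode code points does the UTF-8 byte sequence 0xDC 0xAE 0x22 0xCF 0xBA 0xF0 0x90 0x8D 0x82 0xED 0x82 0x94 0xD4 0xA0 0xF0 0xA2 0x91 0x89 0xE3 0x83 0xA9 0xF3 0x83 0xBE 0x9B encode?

Byte at offset 0: 0xDC = 11011100 → 2-byte char (#1). Advance 2.
Byte at offset 2: 0x22 = 00100010 → 1-byte char (#2). Advance 1.
Byte at offset 3: 0xCF = 11001111 → 2-byte char (#3). Advance 2.
Byte at offset 5: 0xF0 = 11110000 → 4-byte char (#4). Advance 4.
Byte at offset 9: 0xED = 11101101 → 3-byte char (#5). Advance 3.
Byte at offset 12: 0xD4 = 11010100 → 2-byte char (#6). Advance 2.
Byte at offset 14: 0xF0 = 11110000 → 4-byte char (#7). Advance 4.
Byte at offset 18: 0xE3 = 11100011 → 3-byte char (#8). Advance 3.
Byte at offset 21: 0xF3 = 11110011 → 4-byte char (#9). Advance 4.
Reached end at offset 25 after 9 code points.

9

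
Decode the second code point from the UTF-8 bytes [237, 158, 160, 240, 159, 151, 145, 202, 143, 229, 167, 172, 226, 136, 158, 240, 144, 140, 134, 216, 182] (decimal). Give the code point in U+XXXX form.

U+1F5D1

Offset 0: leading byte 0xED = 11101101 → 3-byte char #1 = ED 9E A0.
Offset 3: leading byte 0xF0 = 11110000 → 4-byte char #2 = F0 9F 97 91.
Leading byte 0xF0 = 11110000 matches 11110xxx → 4-byte sequence.
Byte 1: 0xF0 = 11110000, payload 000 (3 bits).
Byte 2: 0x9F = 10011111 (10xxxxxx ✓), payload 011111.
Byte 3: 0x97 = 10010111 (10xxxxxx ✓), payload 010111.
Byte 4: 0x91 = 10010001 (10xxxxxx ✓), payload 010001.
Concatenate: 000011111010111010001 = 0x1F5D1 (21 bits → U+1F5D1).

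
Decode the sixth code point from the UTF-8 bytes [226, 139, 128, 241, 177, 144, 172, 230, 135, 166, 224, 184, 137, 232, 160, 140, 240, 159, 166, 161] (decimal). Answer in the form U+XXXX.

Offset 0: leading byte 0xE2 = 11100010 → 3-byte char #1 = E2 8B 80.
Offset 3: leading byte 0xF1 = 11110001 → 4-byte char #2 = F1 B1 90 AC.
Offset 7: leading byte 0xE6 = 11100110 → 3-byte char #3 = E6 87 A6.
Offset 10: leading byte 0xE0 = 11100000 → 3-byte char #4 = E0 B8 89.
Offset 13: leading byte 0xE8 = 11101000 → 3-byte char #5 = E8 A0 8C.
Offset 16: leading byte 0xF0 = 11110000 → 4-byte char #6 = F0 9F A6 A1.
Leading byte 0xF0 = 11110000 matches 11110xxx → 4-byte sequence.
Byte 1: 0xF0 = 11110000, payload 000 (3 bits).
Byte 2: 0x9F = 10011111 (10xxxxxx ✓), payload 011111.
Byte 3: 0xA6 = 10100110 (10xxxxxx ✓), payload 100110.
Byte 4: 0xA1 = 10100001 (10xxxxxx ✓), payload 100001.
Concatenate: 000011111100110100001 = 0x1F9A1 (21 bits → U+1F9A1).

U+1F9A1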